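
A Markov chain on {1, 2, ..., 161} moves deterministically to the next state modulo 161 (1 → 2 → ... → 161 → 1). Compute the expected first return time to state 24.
E[T_24 | X_0 = 24] = 161

The chain cycles deterministically, so starting at state 24 it returns in exactly 161 steps. Equivalently, the stationary distribution is uniform π_j = 1/161 for every state j, so by Kac's formula E[T_24] = 1/π_24 = 161.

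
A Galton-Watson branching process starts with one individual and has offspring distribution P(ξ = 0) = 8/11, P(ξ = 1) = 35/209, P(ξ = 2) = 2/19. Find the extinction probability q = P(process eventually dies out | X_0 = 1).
q = 1

Mean offspring μ = 0·8/11 + 1·35/209 + 2·2/19 = 79/209 ≤ 1. For μ ≤ 1 with offspring not concentrated at 1, the Galton-Watson process goes extinct almost surely, so q = 1.
(Algebraic check: The pgf is f(s) = 8/11 + 35/209·s + 2/19·s². The extinction probability q is the smallest fixed point of f in [0, 1]. Setting s = f(s):
  2/19·s² + (35/209 − 1)·s + 8/11 = 0
  2/19·s² − (8/11 + 2/19)·s + 8/11 = 0
which factors as (s − 1)·(2/19·s − 8/11) = 0, giving roots s = 1 and s = (8/11)/(2/19) = 76/11. Since 76/11 ≥ 1, the smallest root in [0, 1] is s = 1.)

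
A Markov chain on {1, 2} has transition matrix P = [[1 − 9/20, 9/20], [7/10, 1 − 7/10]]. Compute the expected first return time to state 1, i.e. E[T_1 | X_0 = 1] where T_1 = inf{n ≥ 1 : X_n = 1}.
E[T_1 | X_0 = 1] = 1/π_1 = 23/14

For an irreducible recurrent Markov chain with stationary distribution π, E[T_i | X_0 = i] = 1/π_i (Kac's formula). Here π_1 = (7/10)/(9/20 + 7/10) = (7/10)/(23/20) = 14/23, so E[T_1 | X_0 = 1] = 1/π_1 = (9/20 + 7/10)/(7/10) = (23/20)/(7/10) = 23/14.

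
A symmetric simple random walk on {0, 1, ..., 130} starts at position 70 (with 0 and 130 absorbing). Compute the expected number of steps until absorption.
E[τ | X_0 = 70] = 4200

Let v_k = E[τ | X_0 = k]. Boundary: v_0 = v_130 = 0. Recurrence: v_k = 1 + (v_{k-1} + v_{k+1})/2 for 1 ≤ k ≤ 129. The particular solution to v_k − (v_{k-1} + v_{k+1})/2 = 1 is v_k = −k^2. Adding homogeneous solution A + B k and matching boundaries gives v_k = k (130 − k). Substituting k = 70: v_70 = 70 · 60 = 4200.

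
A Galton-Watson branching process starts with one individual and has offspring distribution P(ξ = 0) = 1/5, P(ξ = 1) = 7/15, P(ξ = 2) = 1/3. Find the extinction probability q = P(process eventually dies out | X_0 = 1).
q = 3/5

The pgf is f(s) = 1/5 + 7/15·s + 1/3·s². The extinction probability q is the smallest fixed point of f in [0, 1]. Setting s = f(s):
  1/3·s² + (7/15 − 1)·s + 1/5 = 0
  1/3·s² − (1/5 + 1/3)·s + 1/5 = 0
which factors as (s − 1)·(1/3·s − 1/5) = 0, giving roots s = 1 and s = (1/5)/(1/3) = 3/5.
Mean offspring μ = 7/15 + 2·1/3 = 17/15 > 1 (supercritical), so q < 1. The extinction probability is the smaller root: q = (1/5)/(1/3) = 3/5.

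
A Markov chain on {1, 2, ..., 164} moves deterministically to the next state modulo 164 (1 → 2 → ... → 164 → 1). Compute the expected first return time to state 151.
E[T_151 | X_0 = 151] = 164

The chain cycles deterministically, so starting at state 151 it returns in exactly 164 steps. Equivalently, the stationary distribution is uniform π_j = 1/164 for every state j, so by Kac's formula E[T_151] = 1/π_151 = 164.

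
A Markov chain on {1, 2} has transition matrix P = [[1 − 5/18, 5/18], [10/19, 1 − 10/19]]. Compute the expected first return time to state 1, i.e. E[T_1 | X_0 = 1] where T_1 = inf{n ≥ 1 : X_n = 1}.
E[T_1 | X_0 = 1] = 1/π_1 = 55/36

For an irreducible recurrent Markov chain with stationary distribution π, E[T_i | X_0 = i] = 1/π_i (Kac's formula). Here π_1 = (10/19)/(5/18 + 10/19) = (10/19)/(275/342) = 36/55, so E[T_1 | X_0 = 1] = 1/π_1 = (5/18 + 10/19)/(10/19) = (275/342)/(10/19) = 55/36.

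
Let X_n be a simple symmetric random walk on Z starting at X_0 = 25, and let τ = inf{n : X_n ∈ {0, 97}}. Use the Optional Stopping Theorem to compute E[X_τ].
E[X_τ] = 25

X_n is a martingale and τ is a bounded-mean stopping time (indeed τ is finite a.s. with bounded expectation since the walk is in a bounded region). By the OST, E[X_τ] = E[X_0] = 25. Equivalently: E[X_τ] = 97 · P(hit 97 first) + 0 · P(hit 0 first) = 97 · (25/97) = 25.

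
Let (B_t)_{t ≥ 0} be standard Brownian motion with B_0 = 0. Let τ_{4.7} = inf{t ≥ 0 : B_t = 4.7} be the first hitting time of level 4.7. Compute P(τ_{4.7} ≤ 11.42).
P(τ_{4.7} ≤ 11.42) = 2(1 − Φ(4.7/√11.42)) = 2(1 − Φ(1.3908)) ≈ 0.1643

By the reflection principle for standard BM, P(τ_b ≤ t) = 2 · P(B_t ≥ b). Since B_t ~ N(0, t), P(B_t ≥ 4.7) = 1 − Φ(4.7/√t) = 1 − Φ(4.7/√11.42) = 1 − Φ(1.3908) ≈ 0.08214. Doubling: P(τ_{4.7} ≤ 11.42) ≈ 2 · 0.08214 = 0.16428 ≈ 0.1643.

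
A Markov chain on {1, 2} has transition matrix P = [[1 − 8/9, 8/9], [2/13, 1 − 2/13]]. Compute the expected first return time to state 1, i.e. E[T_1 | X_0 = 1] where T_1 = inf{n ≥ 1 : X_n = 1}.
E[T_1 | X_0 = 1] = 1/π_1 = 61/9

For an irreducible recurrent Markov chain with stationary distribution π, E[T_i | X_0 = i] = 1/π_i (Kac's formula). Here π_1 = (2/13)/(8/9 + 2/13) = (2/13)/(122/117) = 9/61, so E[T_1 | X_0 = 1] = 1/π_1 = (8/9 + 2/13)/(2/13) = (122/117)/(2/13) = 61/9.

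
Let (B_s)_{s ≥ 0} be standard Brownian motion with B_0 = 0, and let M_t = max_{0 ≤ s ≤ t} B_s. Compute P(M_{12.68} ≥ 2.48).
P(M_{12.68} ≥ 2.48) = 2·P(B_{12.68} ≥ 2.48) = 2(1 − Φ(2.48/√12.68)) ≈ 0.4861

By the reflection principle for Brownian motion, P(M_t ≥ a) = 2 · P(B_t ≥ a) for a ≥ 0. Since B_t ~ N(0, t), P(B_t ≥ 2.48) = 1 − Φ(2.48/√t) = 1 − Φ(2.48/√12.68) = 1 − Φ(0.6965). So
  P(M_{12.68} ≥ 2.48) = 2(1 − Φ(0.6965)) ≈ 0.4861.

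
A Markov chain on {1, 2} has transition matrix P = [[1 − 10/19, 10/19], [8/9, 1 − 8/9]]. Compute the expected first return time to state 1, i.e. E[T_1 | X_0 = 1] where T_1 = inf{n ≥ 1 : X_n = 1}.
E[T_1 | X_0 = 1] = 1/π_1 = 121/76

For an irreducible recurrent Markov chain with stationary distribution π, E[T_i | X_0 = i] = 1/π_i (Kac's formula). Here π_1 = (8/9)/(10/19 + 8/9) = (8/9)/(242/171) = 76/121, so E[T_1 | X_0 = 1] = 1/π_1 = (10/19 + 8/9)/(8/9) = (242/171)/(8/9) = 121/76.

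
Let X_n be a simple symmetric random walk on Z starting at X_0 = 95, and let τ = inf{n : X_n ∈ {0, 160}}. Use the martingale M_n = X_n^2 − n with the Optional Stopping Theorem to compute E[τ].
E[τ] = 6175

M_n = X_n^2 − n is a martingale (since E[X_{n+1}^2 | F_n] = X_n^2 + 1). By OST (τ has finite mean in a bounded region), E[M_τ] = E[M_0] = X_0^2 − 0 = 95^2 = 9025. Also E[M_τ] = E[X_τ^2] − E[τ]. The walk exits at 0 or 160, with P(hit 160 first) = 95/160, so E[X_τ^2] = 160^2 · 95/160 + 0 = 15200. Thus E[τ] = E[X_τ^2] − E[M_τ] = 15200 − 9025 = 6175 = 95(160 − 95) = 6175.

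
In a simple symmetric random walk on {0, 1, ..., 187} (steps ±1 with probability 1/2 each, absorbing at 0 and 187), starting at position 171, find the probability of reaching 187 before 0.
P(hit 187 before 0) = 171/187

Let u_k = P(hit 187 before 0 | start at k). Then u_0 = 0, u_187 = 1, and u_k = u_{k-1}/2 + u_{k+1}/2 for 1 ≤ k ≤ 186. This harmonic recurrence is solved by u_k = k/187, giving u_171 = 171/187.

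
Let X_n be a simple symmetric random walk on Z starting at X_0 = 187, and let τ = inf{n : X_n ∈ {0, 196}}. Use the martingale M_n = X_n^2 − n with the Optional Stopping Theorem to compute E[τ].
E[τ] = 1683

M_n = X_n^2 − n is a martingale (since E[X_{n+1}^2 | F_n] = X_n^2 + 1). By OST (τ has finite mean in a bounded region), E[M_τ] = E[M_0] = X_0^2 − 0 = 187^2 = 34969. Also E[M_τ] = E[X_τ^2] − E[τ]. The walk exits at 0 or 196, with P(hit 196 first) = 187/196, so E[X_τ^2] = 196^2 · 187/196 + 0 = 36652. Thus E[τ] = E[X_τ^2] − E[M_τ] = 36652 − 34969 = 1683 = 187(196 − 187) = 1683.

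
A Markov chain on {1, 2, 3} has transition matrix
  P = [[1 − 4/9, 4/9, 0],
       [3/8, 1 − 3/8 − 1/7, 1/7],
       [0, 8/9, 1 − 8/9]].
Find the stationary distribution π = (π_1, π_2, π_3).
π = (189/449, 224/449, 36/449)

This is a birth-death chain on three states, which satisfies detailed balance: π_1 · P_{12} = π_2 · P_{21} and π_2 · P_{23} = π_3 · P_{32}.
From π_1 · 4/9 = π_2 · 3/8: π_2/π_1 = (4/9)/(3/8) = 32/27.
From π_2 · 1/7 = π_3 · 8/9: π_3/π_2 = (1/7)/(8/9) = 9/56.
Take π_1 proportional to 1; then unnormalized π = (1, 32/27, 4/21). Normalize by dividing by the sum 449/189:
  π = (189/449, 224/449, 36/449).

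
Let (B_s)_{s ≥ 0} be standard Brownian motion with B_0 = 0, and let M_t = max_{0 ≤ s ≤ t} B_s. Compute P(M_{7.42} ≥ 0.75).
P(M_{7.42} ≥ 0.75) = 2·P(B_{7.42} ≥ 0.75) = 2(1 − Φ(0.75/√7.42)) ≈ 0.7831

By the reflection principle for Brownian motion, P(M_t ≥ a) = 2 · P(B_t ≥ a) for a ≥ 0. Since B_t ~ N(0, t), P(B_t ≥ 0.75) = 1 − Φ(0.75/√t) = 1 − Φ(0.75/√7.42) = 1 − Φ(0.2753). So
  P(M_{7.42} ≥ 0.75) = 2(1 − Φ(0.2753)) ≈ 0.7831.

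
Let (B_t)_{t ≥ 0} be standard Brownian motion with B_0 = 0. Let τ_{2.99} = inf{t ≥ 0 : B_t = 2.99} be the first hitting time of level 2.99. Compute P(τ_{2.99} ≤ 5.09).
P(τ_{2.99} ≤ 5.09) = 2(1 − Φ(2.99/√5.09)) = 2(1 − Φ(1.3253)) ≈ 0.1851

By the reflection principle for standard BM, P(τ_b ≤ t) = 2 · P(B_t ≥ b). Since B_t ~ N(0, t), P(B_t ≥ 2.99) = 1 − Φ(2.99/√t) = 1 − Φ(2.99/√5.09) = 1 − Φ(1.3253) ≈ 0.09254. Doubling: P(τ_{2.99} ≤ 5.09) ≈ 2 · 0.09254 = 0.18508 ≈ 0.1851.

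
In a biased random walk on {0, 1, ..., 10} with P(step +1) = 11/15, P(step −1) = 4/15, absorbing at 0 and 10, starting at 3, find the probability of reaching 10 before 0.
P(hit 10 before 0) = (1 − (4/11)^3) / (1 − (4/11)^10) = 3527177951/3705196575

Let u_k denote P(reach 10 before 0 | start at k). Boundary: u_0 = 0, u_10 = 1. Recurrence: u_k = 11/15·u_{k+1} + 4/15·u_{k-1} for 1 ≤ k ≤ 9. Try u_k = A + B·r^k with r = q/p = (4/15)/(11/15) = 4/11. Substitution satisfies the recurrence; boundary conditions give:
  u_k = (1 − r^k) / (1 − r^N) = (1 − (4/11)^3) / (1 − (4/11)^10) = 3527177951/3705196575.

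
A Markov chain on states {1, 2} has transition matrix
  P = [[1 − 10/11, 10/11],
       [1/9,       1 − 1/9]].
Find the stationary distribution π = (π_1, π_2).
π_1 = 11/101, π_2 = 90/101

Solve πP = π with π_1 + π_2 = 1. From πP = π: π_1 · (1 − 10/11) + π_2 · 1/9 = π_1 ⇒ π_2 · 1/9 = π_1 · 10/11 ⇒ π_2/π_1 = (10/11)/(1/9) = 90/11. Together with π_1 + π_2 = 1:
  π_1 = (1/9)/(10/11 + 1/9) = (1/9)/(101/99) = 11/101,
  π_2 = (10/11)/(10/11 + 1/9) = (10/11)/(101/99) = 90/101.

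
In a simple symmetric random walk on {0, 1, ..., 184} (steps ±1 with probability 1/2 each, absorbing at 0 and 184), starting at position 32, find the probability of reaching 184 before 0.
P(hit 184 before 0) = 32/184 = 4/23

Let u_k = P(hit 184 before 0 | start at k). Then u_0 = 0, u_184 = 1, and u_k = u_{k-1}/2 + u_{k+1}/2 for 1 ≤ k ≤ 183. This harmonic recurrence is solved by u_k = k/184, giving u_32 = 32/184 = 4/23.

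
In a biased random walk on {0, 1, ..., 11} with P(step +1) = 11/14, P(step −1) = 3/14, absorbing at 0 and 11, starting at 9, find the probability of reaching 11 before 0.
P(hit 11 before 0) = (1 − (3/11)^9) / (1 − (3/11)^11) = 35663661121/35663936683

Let u_k denote P(reach 11 before 0 | start at k). Boundary: u_0 = 0, u_11 = 1. Recurrence: u_k = 11/14·u_{k+1} + 3/14·u_{k-1} for 1 ≤ k ≤ 10. Try u_k = A + B·r^k with r = q/p = (3/14)/(11/14) = 3/11. Substitution satisfies the recurrence; boundary conditions give:
  u_k = (1 − r^k) / (1 − r^N) = (1 − (3/11)^9) / (1 − (3/11)^11) = 35663661121/35663936683.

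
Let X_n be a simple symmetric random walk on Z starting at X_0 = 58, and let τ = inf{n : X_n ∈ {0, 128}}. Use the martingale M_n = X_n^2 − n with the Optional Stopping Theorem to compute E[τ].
E[τ] = 4060

M_n = X_n^2 − n is a martingale (since E[X_{n+1}^2 | F_n] = X_n^2 + 1). By OST (τ has finite mean in a bounded region), E[M_τ] = E[M_0] = X_0^2 − 0 = 58^2 = 3364. Also E[M_τ] = E[X_τ^2] − E[τ]. The walk exits at 0 or 128, with P(hit 128 first) = 58/128, so E[X_τ^2] = 128^2 · 58/128 + 0 = 7424. Thus E[τ] = E[X_τ^2] − E[M_τ] = 7424 − 3364 = 4060 = 58(128 − 58) = 4060.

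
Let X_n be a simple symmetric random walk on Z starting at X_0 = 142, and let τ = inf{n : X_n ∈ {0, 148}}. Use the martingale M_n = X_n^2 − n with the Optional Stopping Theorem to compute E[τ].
E[τ] = 852

M_n = X_n^2 − n is a martingale (since E[X_{n+1}^2 | F_n] = X_n^2 + 1). By OST (τ has finite mean in a bounded region), E[M_τ] = E[M_0] = X_0^2 − 0 = 142^2 = 20164. Also E[M_τ] = E[X_τ^2] − E[τ]. The walk exits at 0 or 148, with P(hit 148 first) = 142/148, so E[X_τ^2] = 148^2 · 142/148 + 0 = 21016. Thus E[τ] = E[X_τ^2] − E[M_τ] = 21016 − 20164 = 852 = 142(148 − 142) = 852.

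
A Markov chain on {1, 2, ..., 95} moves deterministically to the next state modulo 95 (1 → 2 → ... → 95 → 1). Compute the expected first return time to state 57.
E[T_57 | X_0 = 57] = 95

The chain cycles deterministically, so starting at state 57 it returns in exactly 95 steps. Equivalently, the stationary distribution is uniform π_j = 1/95 for every state j, so by Kac's formula E[T_57] = 1/π_57 = 95.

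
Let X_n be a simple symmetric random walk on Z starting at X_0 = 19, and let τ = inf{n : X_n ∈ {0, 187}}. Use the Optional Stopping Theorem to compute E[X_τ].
E[X_τ] = 19

X_n is a martingale and τ is a bounded-mean stopping time (indeed τ is finite a.s. with bounded expectation since the walk is in a bounded region). By the OST, E[X_τ] = E[X_0] = 19. Equivalently: E[X_τ] = 187 · P(hit 187 first) + 0 · P(hit 0 first) = 187 · (19/187) = 19.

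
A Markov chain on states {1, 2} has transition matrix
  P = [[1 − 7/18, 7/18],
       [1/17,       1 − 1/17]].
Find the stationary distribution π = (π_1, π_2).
π_1 = 18/137, π_2 = 119/137

Solve πP = π with π_1 + π_2 = 1. From πP = π: π_1 · (1 − 7/18) + π_2 · 1/17 = π_1 ⇒ π_2 · 1/17 = π_1 · 7/18 ⇒ π_2/π_1 = (7/18)/(1/17) = 119/18. Together with π_1 + π_2 = 1:
  π_1 = (1/17)/(7/18 + 1/17) = (1/17)/(137/306) = 18/137,
  π_2 = (7/18)/(7/18 + 1/17) = (7/18)/(137/306) = 119/137.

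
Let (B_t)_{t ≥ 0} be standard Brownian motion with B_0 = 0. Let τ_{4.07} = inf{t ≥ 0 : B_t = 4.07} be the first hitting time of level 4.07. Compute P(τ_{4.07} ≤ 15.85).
P(τ_{4.07} ≤ 15.85) = 2(1 − Φ(4.07/√15.85)) = 2(1 − Φ(1.0223)) ≈ 0.3066

By the reflection principle for standard BM, P(τ_b ≤ t) = 2 · P(B_t ≥ b). Since B_t ~ N(0, t), P(B_t ≥ 4.07) = 1 − Φ(4.07/√t) = 1 − Φ(4.07/√15.85) = 1 − Φ(1.0223) ≈ 0.15332. Doubling: P(τ_{4.07} ≤ 15.85) ≈ 2 · 0.15332 = 0.30664 ≈ 0.3066.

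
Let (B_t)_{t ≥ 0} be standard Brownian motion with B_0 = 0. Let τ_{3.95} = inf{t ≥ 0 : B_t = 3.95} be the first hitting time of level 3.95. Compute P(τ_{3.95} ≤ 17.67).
P(τ_{3.95} ≤ 17.67) = 2(1 − Φ(3.95/√17.67)) = 2(1 − Φ(0.9397)) ≈ 0.3474

By the reflection principle for standard BM, P(τ_b ≤ t) = 2 · P(B_t ≥ b). Since B_t ~ N(0, t), P(B_t ≥ 3.95) = 1 − Φ(3.95/√t) = 1 − Φ(3.95/√17.67) = 1 − Φ(0.9397) ≈ 0.17369. Doubling: P(τ_{3.95} ≤ 17.67) ≈ 2 · 0.17369 = 0.34738 ≈ 0.3474.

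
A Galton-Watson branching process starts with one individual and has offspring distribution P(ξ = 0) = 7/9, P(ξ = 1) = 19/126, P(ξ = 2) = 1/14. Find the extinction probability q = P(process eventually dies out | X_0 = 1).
q = 1

Mean offspring μ = 0·7/9 + 1·19/126 + 2·1/14 = 37/126 ≤ 1. For μ ≤ 1 with offspring not concentrated at 1, the Galton-Watson process goes extinct almost surely, so q = 1.
(Algebraic check: The pgf is f(s) = 7/9 + 19/126·s + 1/14·s². The extinction probability q is the smallest fixed point of f in [0, 1]. Setting s = f(s):
  1/14·s² + (19/126 − 1)·s + 7/9 = 0
  1/14·s² − (7/9 + 1/14)·s + 7/9 = 0
which factors as (s − 1)·(1/14·s − 7/9) = 0, giving roots s = 1 and s = (7/9)/(1/14) = 98/9. Since 98/9 ≥ 1, the smallest root in [0, 1] is s = 1.)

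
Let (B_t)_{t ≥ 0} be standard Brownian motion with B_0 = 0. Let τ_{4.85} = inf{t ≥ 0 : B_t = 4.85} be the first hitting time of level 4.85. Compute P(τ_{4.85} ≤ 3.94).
P(τ_{4.85} ≤ 3.94) = 2(1 − Φ(4.85/√3.94)) = 2(1 − Φ(2.4434)) ≈ 0.0145

By the reflection principle for standard BM, P(τ_b ≤ t) = 2 · P(B_t ≥ b). Since B_t ~ N(0, t), P(B_t ≥ 4.85) = 1 − Φ(4.85/√t) = 1 − Φ(4.85/√3.94) = 1 − Φ(2.4434) ≈ 0.00727. Doubling: P(τ_{4.85} ≤ 3.94) ≈ 2 · 0.00727 = 0.01454 ≈ 0.0145.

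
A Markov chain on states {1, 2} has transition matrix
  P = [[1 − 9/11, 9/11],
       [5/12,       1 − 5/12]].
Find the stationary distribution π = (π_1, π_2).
π_1 = 55/163, π_2 = 108/163

Solve πP = π with π_1 + π_2 = 1. From πP = π: π_1 · (1 − 9/11) + π_2 · 5/12 = π_1 ⇒ π_2 · 5/12 = π_1 · 9/11 ⇒ π_2/π_1 = (9/11)/(5/12) = 108/55. Together with π_1 + π_2 = 1:
  π_1 = (5/12)/(9/11 + 5/12) = (5/12)/(163/132) = 55/163,
  π_2 = (9/11)/(9/11 + 5/12) = (9/11)/(163/132) = 108/163.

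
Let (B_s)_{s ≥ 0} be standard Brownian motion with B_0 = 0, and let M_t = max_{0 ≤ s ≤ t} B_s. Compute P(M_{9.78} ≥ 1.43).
P(M_{9.78} ≥ 1.43) = 2·P(B_{9.78} ≥ 1.43) = 2(1 − Φ(1.43/√9.78)) ≈ 0.6475

By the reflection principle for Brownian motion, P(M_t ≥ a) = 2 · P(B_t ≥ a) for a ≥ 0. Since B_t ~ N(0, t), P(B_t ≥ 1.43) = 1 − Φ(1.43/√t) = 1 − Φ(1.43/√9.78) = 1 − Φ(0.4573). So
  P(M_{9.78} ≥ 1.43) = 2(1 − Φ(0.4573)) ≈ 0.6475.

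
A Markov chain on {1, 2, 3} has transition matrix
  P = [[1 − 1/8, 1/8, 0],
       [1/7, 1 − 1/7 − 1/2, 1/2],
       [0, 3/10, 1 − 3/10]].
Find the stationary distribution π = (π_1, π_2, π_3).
π = (3/10, 21/80, 7/16)

This is a birth-death chain on three states, which satisfies detailed balance: π_1 · P_{12} = π_2 · P_{21} and π_2 · P_{23} = π_3 · P_{32}.
From π_1 · 1/8 = π_2 · 1/7: π_2/π_1 = (1/8)/(1/7) = 7/8.
From π_2 · 1/2 = π_3 · 3/10: π_3/π_2 = (1/2)/(3/10) = 5/3.
Take π_1 proportional to 1; then unnormalized π = (1, 7/8, 35/24). Normalize by dividing by the sum 10/3:
  π = (3/10, 21/80, 7/16).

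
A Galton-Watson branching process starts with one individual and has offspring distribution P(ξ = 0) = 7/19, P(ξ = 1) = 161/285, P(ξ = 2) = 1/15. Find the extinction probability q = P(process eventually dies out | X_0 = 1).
q = 1

Mean offspring μ = 0·7/19 + 1·161/285 + 2·1/15 = 199/285 ≤ 1. For μ ≤ 1 with offspring not concentrated at 1, the Galton-Watson process goes extinct almost surely, so q = 1.
(Algebraic check: The pgf is f(s) = 7/19 + 161/285·s + 1/15·s². The extinction probability q is the smallest fixed point of f in [0, 1]. Setting s = f(s):
  1/15·s² + (161/285 − 1)·s + 7/19 = 0
  1/15·s² − (7/19 + 1/15)·s + 7/19 = 0
which factors as (s − 1)·(1/15·s − 7/19) = 0, giving roots s = 1 and s = (7/19)/(1/15) = 105/19. Since 105/19 ≥ 1, the smallest root in [0, 1] is s = 1.)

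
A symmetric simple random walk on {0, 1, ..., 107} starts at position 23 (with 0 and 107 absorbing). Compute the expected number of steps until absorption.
E[τ | X_0 = 23] = 1932

Let v_k = E[τ | X_0 = k]. Boundary: v_0 = v_107 = 0. Recurrence: v_k = 1 + (v_{k-1} + v_{k+1})/2 for 1 ≤ k ≤ 106. The particular solution to v_k − (v_{k-1} + v_{k+1})/2 = 1 is v_k = −k^2. Adding homogeneous solution A + B k and matching boundaries gives v_k = k (107 − k). Substituting k = 23: v_23 = 23 · 84 = 1932.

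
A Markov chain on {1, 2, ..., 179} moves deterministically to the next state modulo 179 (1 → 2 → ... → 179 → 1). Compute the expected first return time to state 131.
E[T_131 | X_0 = 131] = 179

The chain cycles deterministically, so starting at state 131 it returns in exactly 179 steps. Equivalently, the stationary distribution is uniform π_j = 1/179 for every state j, so by Kac's formula E[T_131] = 1/π_131 = 179.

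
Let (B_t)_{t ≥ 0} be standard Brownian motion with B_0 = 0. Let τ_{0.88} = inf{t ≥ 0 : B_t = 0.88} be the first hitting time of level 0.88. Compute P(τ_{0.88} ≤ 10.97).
P(τ_{0.88} ≤ 10.97) = 2(1 − Φ(0.88/√10.97)) = 2(1 − Φ(0.2657)) ≈ 0.7905

By the reflection principle for standard BM, P(τ_b ≤ t) = 2 · P(B_t ≥ b). Since B_t ~ N(0, t), P(B_t ≥ 0.88) = 1 − Φ(0.88/√t) = 1 − Φ(0.88/√10.97) = 1 − Φ(0.2657) ≈ 0.39524. Doubling: P(τ_{0.88} ≤ 10.97) ≈ 2 · 0.39524 = 0.79048 ≈ 0.7905.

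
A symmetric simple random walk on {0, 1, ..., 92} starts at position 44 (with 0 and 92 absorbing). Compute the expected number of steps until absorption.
E[τ | X_0 = 44] = 2112

Let v_k = E[τ | X_0 = k]. Boundary: v_0 = v_92 = 0. Recurrence: v_k = 1 + (v_{k-1} + v_{k+1})/2 for 1 ≤ k ≤ 91. The particular solution to v_k − (v_{k-1} + v_{k+1})/2 = 1 is v_k = −k^2. Adding homogeneous solution A + B k and matching boundaries gives v_k = k (92 − k). Substituting k = 44: v_44 = 44 · 48 = 2112.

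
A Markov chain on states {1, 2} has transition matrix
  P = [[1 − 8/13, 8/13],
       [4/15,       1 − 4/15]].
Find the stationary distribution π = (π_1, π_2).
π_1 = 13/43, π_2 = 30/43

Solve πP = π with π_1 + π_2 = 1. From πP = π: π_1 · (1 − 8/13) + π_2 · 4/15 = π_1 ⇒ π_2 · 4/15 = π_1 · 8/13 ⇒ π_2/π_1 = (8/13)/(4/15) = 30/13. Together with π_1 + π_2 = 1:
  π_1 = (4/15)/(8/13 + 4/15) = (4/15)/(172/195) = 13/43,
  π_2 = (8/13)/(8/13 + 4/15) = (8/13)/(172/195) = 30/43.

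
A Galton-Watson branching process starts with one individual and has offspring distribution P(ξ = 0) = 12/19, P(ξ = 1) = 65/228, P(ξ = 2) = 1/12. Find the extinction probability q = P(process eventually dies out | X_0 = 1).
q = 1

Mean offspring μ = 0·12/19 + 1·65/228 + 2·1/12 = 103/228 ≤ 1. For μ ≤ 1 with offspring not concentrated at 1, the Galton-Watson process goes extinct almost surely, so q = 1.
(Algebraic check: The pgf is f(s) = 12/19 + 65/228·s + 1/12·s². The extinction probability q is the smallest fixed point of f in [0, 1]. Setting s = f(s):
  1/12·s² + (65/228 − 1)·s + 12/19 = 0
  1/12·s² − (12/19 + 1/12)·s + 12/19 = 0
which factors as (s − 1)·(1/12·s − 12/19) = 0, giving roots s = 1 and s = (12/19)/(1/12) = 144/19. Since 144/19 ≥ 1, the smallest root in [0, 1] is s = 1.)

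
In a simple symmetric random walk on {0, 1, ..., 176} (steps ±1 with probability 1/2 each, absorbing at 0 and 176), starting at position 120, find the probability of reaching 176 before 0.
P(hit 176 before 0) = 120/176 = 15/22

Let u_k = P(hit 176 before 0 | start at k). Then u_0 = 0, u_176 = 1, and u_k = u_{k-1}/2 + u_{k+1}/2 for 1 ≤ k ≤ 175. This harmonic recurrence is solved by u_k = k/176, giving u_120 = 120/176 = 15/22.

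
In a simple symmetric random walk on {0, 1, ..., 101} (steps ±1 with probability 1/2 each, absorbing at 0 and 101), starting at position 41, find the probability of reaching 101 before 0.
P(hit 101 before 0) = 41/101

Let u_k = P(hit 101 before 0 | start at k). Then u_0 = 0, u_101 = 1, and u_k = u_{k-1}/2 + u_{k+1}/2 for 1 ≤ k ≤ 100. This harmonic recurrence is solved by u_k = k/101, giving u_41 = 41/101.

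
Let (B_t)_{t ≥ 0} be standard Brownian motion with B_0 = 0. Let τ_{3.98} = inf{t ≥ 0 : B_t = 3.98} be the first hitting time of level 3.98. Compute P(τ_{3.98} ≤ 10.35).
P(τ_{3.98} ≤ 10.35) = 2(1 − Φ(3.98/√10.35)) = 2(1 − Φ(1.2371)) ≈ 0.2160

By the reflection principle for standard BM, P(τ_b ≤ t) = 2 · P(B_t ≥ b). Since B_t ~ N(0, t), P(B_t ≥ 3.98) = 1 − Φ(3.98/√t) = 1 − Φ(3.98/√10.35) = 1 − Φ(1.2371) ≈ 0.10802. Doubling: P(τ_{3.98} ≤ 10.35) ≈ 2 · 0.10802 = 0.21604 ≈ 0.2160.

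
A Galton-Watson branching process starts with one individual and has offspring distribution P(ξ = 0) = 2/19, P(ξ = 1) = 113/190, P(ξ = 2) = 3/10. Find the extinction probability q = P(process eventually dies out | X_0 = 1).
q = 20/57

The pgf is f(s) = 2/19 + 113/190·s + 3/10·s². The extinction probability q is the smallest fixed point of f in [0, 1]. Setting s = f(s):
  3/10·s² + (113/190 − 1)·s + 2/19 = 0
  3/10·s² − (2/19 + 3/10)·s + 2/19 = 0
which factors as (s − 1)·(3/10·s − 2/19) = 0, giving roots s = 1 and s = (2/19)/(3/10) = 20/57.
Mean offspring μ = 113/190 + 2·3/10 = 227/190 > 1 (supercritical), so q < 1. The extinction probability is the smaller root: q = (2/19)/(3/10) = 20/57.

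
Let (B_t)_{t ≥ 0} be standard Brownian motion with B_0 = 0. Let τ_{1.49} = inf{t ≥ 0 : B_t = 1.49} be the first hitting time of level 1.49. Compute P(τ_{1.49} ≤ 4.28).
P(τ_{1.49} ≤ 4.28) = 2(1 − Φ(1.49/√4.28)) = 2(1 − Φ(0.7202)) ≈ 0.4714

By the reflection principle for standard BM, P(τ_b ≤ t) = 2 · P(B_t ≥ b). Since B_t ~ N(0, t), P(B_t ≥ 1.49) = 1 − Φ(1.49/√t) = 1 − Φ(1.49/√4.28) = 1 − Φ(0.7202) ≈ 0.23570. Doubling: P(τ_{1.49} ≤ 4.28) ≈ 2 · 0.23570 = 0.47140 ≈ 0.4714.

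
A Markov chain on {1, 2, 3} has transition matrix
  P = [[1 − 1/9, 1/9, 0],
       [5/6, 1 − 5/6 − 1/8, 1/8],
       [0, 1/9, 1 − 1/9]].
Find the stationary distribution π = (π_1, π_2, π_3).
π = (60/77, 8/77, 9/77)

This is a birth-death chain on three states, which satisfies detailed balance: π_1 · P_{12} = π_2 · P_{21} and π_2 · P_{23} = π_3 · P_{32}.
From π_1 · 1/9 = π_2 · 5/6: π_2/π_1 = (1/9)/(5/6) = 2/15.
From π_2 · 1/8 = π_3 · 1/9: π_3/π_2 = (1/8)/(1/9) = 9/8.
Take π_1 proportional to 1; then unnormalized π = (1, 2/15, 3/20). Normalize by dividing by the sum 77/60:
  π = (60/77, 8/77, 9/77).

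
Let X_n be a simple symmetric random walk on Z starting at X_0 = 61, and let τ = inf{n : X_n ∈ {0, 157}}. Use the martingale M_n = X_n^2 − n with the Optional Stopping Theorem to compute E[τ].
E[τ] = 5856

M_n = X_n^2 − n is a martingale (since E[X_{n+1}^2 | F_n] = X_n^2 + 1). By OST (τ has finite mean in a bounded region), E[M_τ] = E[M_0] = X_0^2 − 0 = 61^2 = 3721. Also E[M_τ] = E[X_τ^2] − E[τ]. The walk exits at 0 or 157, with P(hit 157 first) = 61/157, so E[X_τ^2] = 157^2 · 61/157 + 0 = 9577. Thus E[τ] = E[X_τ^2] − E[M_τ] = 9577 − 3721 = 5856 = 61(157 − 61) = 5856.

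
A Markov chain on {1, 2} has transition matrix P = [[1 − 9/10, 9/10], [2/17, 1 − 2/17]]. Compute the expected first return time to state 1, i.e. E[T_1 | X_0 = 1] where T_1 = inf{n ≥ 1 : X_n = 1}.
E[T_1 | X_0 = 1] = 1/π_1 = 173/20

For an irreducible recurrent Markov chain with stationary distribution π, E[T_i | X_0 = i] = 1/π_i (Kac's formula). Here π_1 = (2/17)/(9/10 + 2/17) = (2/17)/(173/170) = 20/173, so E[T_1 | X_0 = 1] = 1/π_1 = (9/10 + 2/17)/(2/17) = (173/170)/(2/17) = 173/20.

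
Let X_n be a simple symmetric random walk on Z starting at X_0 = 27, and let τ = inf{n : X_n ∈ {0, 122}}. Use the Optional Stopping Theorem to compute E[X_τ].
E[X_τ] = 27

X_n is a martingale and τ is a bounded-mean stopping time (indeed τ is finite a.s. with bounded expectation since the walk is in a bounded region). By the OST, E[X_τ] = E[X_0] = 27. Equivalently: E[X_τ] = 122 · P(hit 122 first) + 0 · P(hit 0 first) = 122 · (27/122) = 27.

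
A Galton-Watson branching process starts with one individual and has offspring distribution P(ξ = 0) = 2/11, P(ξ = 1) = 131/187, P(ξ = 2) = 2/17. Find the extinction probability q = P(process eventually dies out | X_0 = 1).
q = 1

Mean offspring μ = 0·2/11 + 1·131/187 + 2·2/17 = 175/187 ≤ 1. For μ ≤ 1 with offspring not concentrated at 1, the Galton-Watson process goes extinct almost surely, so q = 1.
(Algebraic check: The pgf is f(s) = 2/11 + 131/187·s + 2/17·s². The extinction probability q is the smallest fixed point of f in [0, 1]. Setting s = f(s):
  2/17·s² + (131/187 − 1)·s + 2/11 = 0
  2/17·s² − (2/11 + 2/17)·s + 2/11 = 0
which factors as (s − 1)·(2/17·s − 2/11) = 0, giving roots s = 1 and s = (2/11)/(2/17) = 17/11. Since 17/11 ≥ 1, the smallest root in [0, 1] is s = 1.)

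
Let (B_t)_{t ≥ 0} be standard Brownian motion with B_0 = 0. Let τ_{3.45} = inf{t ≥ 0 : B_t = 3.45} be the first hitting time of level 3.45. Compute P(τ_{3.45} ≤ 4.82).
P(τ_{3.45} ≤ 4.82) = 2(1 − Φ(3.45/√4.82)) = 2(1 − Φ(1.5714)) ≈ 0.1161

By the reflection principle for standard BM, P(τ_b ≤ t) = 2 · P(B_t ≥ b). Since B_t ~ N(0, t), P(B_t ≥ 3.45) = 1 − Φ(3.45/√t) = 1 − Φ(3.45/√4.82) = 1 − Φ(1.5714) ≈ 0.05804. Doubling: P(τ_{3.45} ≤ 4.82) ≈ 2 · 0.05804 = 0.11608 ≈ 0.1161.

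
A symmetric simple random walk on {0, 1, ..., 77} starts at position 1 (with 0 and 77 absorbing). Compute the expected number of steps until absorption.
E[τ | X_0 = 1] = 76

Let v_k = E[τ | X_0 = k]. Boundary: v_0 = v_77 = 0. Recurrence: v_k = 1 + (v_{k-1} + v_{k+1})/2 for 1 ≤ k ≤ 76. The particular solution to v_k − (v_{k-1} + v_{k+1})/2 = 1 is v_k = −k^2. Adding homogeneous solution A + B k and matching boundaries gives v_k = k (77 − k). Substituting k = 1: v_1 = 1 · 76 = 76.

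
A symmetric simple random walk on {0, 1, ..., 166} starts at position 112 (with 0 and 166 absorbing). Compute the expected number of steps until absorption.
E[τ | X_0 = 112] = 6048

Let v_k = E[τ | X_0 = k]. Boundary: v_0 = v_166 = 0. Recurrence: v_k = 1 + (v_{k-1} + v_{k+1})/2 for 1 ≤ k ≤ 165. The particular solution to v_k − (v_{k-1} + v_{k+1})/2 = 1 is v_k = −k^2. Adding homogeneous solution A + B k and matching boundaries gives v_k = k (166 − k). Substituting k = 112: v_112 = 112 · 54 = 6048.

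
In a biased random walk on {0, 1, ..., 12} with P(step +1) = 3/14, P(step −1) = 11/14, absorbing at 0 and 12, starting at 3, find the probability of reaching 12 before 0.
P(hit 12 before 0) = (1 − (11/3)^3) / (1 − (11/3)^12) = 19683/2406769820

Let u_k denote P(reach 12 before 0 | start at k). Boundary: u_0 = 0, u_12 = 1. Recurrence: u_k = 3/14·u_{k+1} + 11/14·u_{k-1} for 1 ≤ k ≤ 11. Try u_k = A + B·r^k with r = q/p = (11/14)/(3/14) = 11/3. Substitution satisfies the recurrence; boundary conditions give:
  u_k = (1 − r^k) / (1 − r^N) = (1 − (11/3)^3) / (1 − (11/3)^12) = 19683/2406769820.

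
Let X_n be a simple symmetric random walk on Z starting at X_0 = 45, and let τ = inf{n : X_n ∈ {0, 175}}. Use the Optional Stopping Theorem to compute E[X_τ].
E[X_τ] = 45

X_n is a martingale and τ is a bounded-mean stopping time (indeed τ is finite a.s. with bounded expectation since the walk is in a bounded region). By the OST, E[X_τ] = E[X_0] = 45. Equivalently: E[X_τ] = 175 · P(hit 175 first) + 0 · P(hit 0 first) = 175 · (45/175) = 45.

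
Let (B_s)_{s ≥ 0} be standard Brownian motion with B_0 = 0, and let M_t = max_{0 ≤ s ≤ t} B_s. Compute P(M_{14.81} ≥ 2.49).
P(M_{14.81} ≥ 2.49) = 2·P(B_{14.81} ≥ 2.49) = 2(1 − Φ(2.49/√14.81)) ≈ 0.5176

By the reflection principle for Brownian motion, P(M_t ≥ a) = 2 · P(B_t ≥ a) for a ≥ 0. Since B_t ~ N(0, t), P(B_t ≥ 2.49) = 1 − Φ(2.49/√t) = 1 − Φ(2.49/√14.81) = 1 − Φ(0.6470). So
  P(M_{14.81} ≥ 2.49) = 2(1 − Φ(0.6470)) ≈ 0.5176.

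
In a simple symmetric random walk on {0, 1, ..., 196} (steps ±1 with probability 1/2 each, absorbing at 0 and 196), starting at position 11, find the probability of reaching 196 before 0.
P(hit 196 before 0) = 11/196

Let u_k = P(hit 196 before 0 | start at k). Then u_0 = 0, u_196 = 1, and u_k = u_{k-1}/2 + u_{k+1}/2 for 1 ≤ k ≤ 195. This harmonic recurrence is solved by u_k = k/196, giving u_11 = 11/196.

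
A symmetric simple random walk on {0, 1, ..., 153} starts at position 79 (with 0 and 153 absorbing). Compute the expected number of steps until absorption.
E[τ | X_0 = 79] = 5846

Let v_k = E[τ | X_0 = k]. Boundary: v_0 = v_153 = 0. Recurrence: v_k = 1 + (v_{k-1} + v_{k+1})/2 for 1 ≤ k ≤ 152. The particular solution to v_k − (v_{k-1} + v_{k+1})/2 = 1 is v_k = −k^2. Adding homogeneous solution A + B k and matching boundaries gives v_k = k (153 − k). Substituting k = 79: v_79 = 79 · 74 = 5846.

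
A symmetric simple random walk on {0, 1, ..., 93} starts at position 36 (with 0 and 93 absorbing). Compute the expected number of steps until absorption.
E[τ | X_0 = 36] = 2052

Let v_k = E[τ | X_0 = k]. Boundary: v_0 = v_93 = 0. Recurrence: v_k = 1 + (v_{k-1} + v_{k+1})/2 for 1 ≤ k ≤ 92. The particular solution to v_k − (v_{k-1} + v_{k+1})/2 = 1 is v_k = −k^2. Adding homogeneous solution A + B k and matching boundaries gives v_k = k (93 − k). Substituting k = 36: v_36 = 36 · 57 = 2052.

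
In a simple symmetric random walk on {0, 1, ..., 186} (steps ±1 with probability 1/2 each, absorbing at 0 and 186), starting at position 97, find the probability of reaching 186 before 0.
P(hit 186 before 0) = 97/186

Let u_k = P(hit 186 before 0 | start at k). Then u_0 = 0, u_186 = 1, and u_k = u_{k-1}/2 + u_{k+1}/2 for 1 ≤ k ≤ 185. This harmonic recurrence is solved by u_k = k/186, giving u_97 = 97/186.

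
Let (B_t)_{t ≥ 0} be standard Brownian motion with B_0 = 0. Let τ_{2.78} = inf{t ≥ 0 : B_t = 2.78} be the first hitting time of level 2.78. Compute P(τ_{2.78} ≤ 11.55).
P(τ_{2.78} ≤ 11.55) = 2(1 − Φ(2.78/√11.55)) = 2(1 − Φ(0.8180)) ≈ 0.4134

By the reflection principle for standard BM, P(τ_b ≤ t) = 2 · P(B_t ≥ b). Since B_t ~ N(0, t), P(B_t ≥ 2.78) = 1 − Φ(2.78/√t) = 1 − Φ(2.78/√11.55) = 1 − Φ(0.8180) ≈ 0.20668. Doubling: P(τ_{2.78} ≤ 11.55) ≈ 2 · 0.20668 = 0.41336 ≈ 0.4134.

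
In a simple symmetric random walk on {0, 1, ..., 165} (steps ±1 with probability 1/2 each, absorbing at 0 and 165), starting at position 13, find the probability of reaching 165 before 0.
P(hit 165 before 0) = 13/165

Let u_k = P(hit 165 before 0 | start at k). Then u_0 = 0, u_165 = 1, and u_k = u_{k-1}/2 + u_{k+1}/2 for 1 ≤ k ≤ 164. This harmonic recurrence is solved by u_k = k/165, giving u_13 = 13/165.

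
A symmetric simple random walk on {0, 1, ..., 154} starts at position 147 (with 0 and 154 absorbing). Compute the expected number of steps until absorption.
E[τ | X_0 = 147] = 1029

Let v_k = E[τ | X_0 = k]. Boundary: v_0 = v_154 = 0. Recurrence: v_k = 1 + (v_{k-1} + v_{k+1})/2 for 1 ≤ k ≤ 153. The particular solution to v_k − (v_{k-1} + v_{k+1})/2 = 1 is v_k = −k^2. Adding homogeneous solution A + B k and matching boundaries gives v_k = k (154 − k). Substituting k = 147: v_147 = 147 · 7 = 1029.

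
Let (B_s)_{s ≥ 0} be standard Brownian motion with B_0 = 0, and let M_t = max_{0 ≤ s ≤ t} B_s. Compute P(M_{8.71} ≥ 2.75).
P(M_{8.71} ≥ 2.75) = 2·P(B_{8.71} ≥ 2.75) = 2(1 − Φ(2.75/√8.71)) ≈ 0.3514

By the reflection principle for Brownian motion, P(M_t ≥ a) = 2 · P(B_t ≥ a) for a ≥ 0. Since B_t ~ N(0, t), P(B_t ≥ 2.75) = 1 − Φ(2.75/√t) = 1 − Φ(2.75/√8.71) = 1 − Φ(0.9318). So
  P(M_{8.71} ≥ 2.75) = 2(1 − Φ(0.9318)) ≈ 0.3514.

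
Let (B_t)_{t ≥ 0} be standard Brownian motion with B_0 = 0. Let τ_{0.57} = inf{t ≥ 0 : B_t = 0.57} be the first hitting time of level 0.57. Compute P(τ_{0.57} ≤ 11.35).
P(τ_{0.57} ≤ 11.35) = 2(1 − Φ(0.57/√11.35)) = 2(1 − Φ(0.1692)) ≈ 0.8656

By the reflection principle for standard BM, P(τ_b ≤ t) = 2 · P(B_t ≥ b). Since B_t ~ N(0, t), P(B_t ≥ 0.57) = 1 − Φ(0.57/√t) = 1 − Φ(0.57/√11.35) = 1 − Φ(0.1692) ≈ 0.43282. Doubling: P(τ_{0.57} ≤ 11.35) ≈ 2 · 0.43282 = 0.86564 ≈ 0.8656.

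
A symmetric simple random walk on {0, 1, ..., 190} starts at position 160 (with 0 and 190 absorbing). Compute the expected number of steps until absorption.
E[τ | X_0 = 160] = 4800

Let v_k = E[τ | X_0 = k]. Boundary: v_0 = v_190 = 0. Recurrence: v_k = 1 + (v_{k-1} + v_{k+1})/2 for 1 ≤ k ≤ 189. The particular solution to v_k − (v_{k-1} + v_{k+1})/2 = 1 is v_k = −k^2. Adding homogeneous solution A + B k and matching boundaries gives v_k = k (190 − k). Substituting k = 160: v_160 = 160 · 30 = 4800.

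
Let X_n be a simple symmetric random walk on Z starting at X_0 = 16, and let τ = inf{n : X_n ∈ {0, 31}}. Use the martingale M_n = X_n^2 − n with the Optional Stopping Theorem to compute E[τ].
E[τ] = 240

M_n = X_n^2 − n is a martingale (since E[X_{n+1}^2 | F_n] = X_n^2 + 1). By OST (τ has finite mean in a bounded region), E[M_τ] = E[M_0] = X_0^2 − 0 = 16^2 = 256. Also E[M_τ] = E[X_τ^2] − E[τ]. The walk exits at 0 or 31, with P(hit 31 first) = 16/31, so E[X_τ^2] = 31^2 · 16/31 + 0 = 496. Thus E[τ] = E[X_τ^2] − E[M_τ] = 496 − 256 = 240 = 16(31 − 16) = 240.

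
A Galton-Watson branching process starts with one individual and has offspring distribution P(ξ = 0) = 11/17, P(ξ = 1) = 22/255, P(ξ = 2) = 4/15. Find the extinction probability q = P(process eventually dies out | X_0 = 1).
q = 1

Mean offspring μ = 0·11/17 + 1·22/255 + 2·4/15 = 158/255 ≤ 1. For μ ≤ 1 with offspring not concentrated at 1, the Galton-Watson process goes extinct almost surely, so q = 1.
(Algebraic check: The pgf is f(s) = 11/17 + 22/255·s + 4/15·s². The extinction probability q is the smallest fixed point of f in [0, 1]. Setting s = f(s):
  4/15·s² + (22/255 − 1)·s + 11/17 = 0
  4/15·s² − (11/17 + 4/15)·s + 11/17 = 0
which factors as (s − 1)·(4/15·s − 11/17) = 0, giving roots s = 1 and s = (11/17)/(4/15) = 165/68. Since 165/68 ≥ 1, the smallest root in [0, 1] is s = 1.)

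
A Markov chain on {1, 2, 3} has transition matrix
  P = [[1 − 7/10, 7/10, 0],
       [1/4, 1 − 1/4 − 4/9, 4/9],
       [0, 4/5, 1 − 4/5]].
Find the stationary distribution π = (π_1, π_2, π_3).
π = (45/241, 126/241, 70/241)

This is a birth-death chain on three states, which satisfies detailed balance: π_1 · P_{12} = π_2 · P_{21} and π_2 · P_{23} = π_3 · P_{32}.
From π_1 · 7/10 = π_2 · 1/4: π_2/π_1 = (7/10)/(1/4) = 14/5.
From π_2 · 4/9 = π_3 · 4/5: π_3/π_2 = (4/9)/(4/5) = 5/9.
Take π_1 proportional to 1; then unnormalized π = (1, 14/5, 14/9). Normalize by dividing by the sum 241/45:
  π = (45/241, 126/241, 70/241).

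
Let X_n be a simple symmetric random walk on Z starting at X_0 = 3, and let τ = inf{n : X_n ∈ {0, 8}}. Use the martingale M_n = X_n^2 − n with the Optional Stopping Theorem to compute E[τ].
E[τ] = 15

M_n = X_n^2 − n is a martingale (since E[X_{n+1}^2 | F_n] = X_n^2 + 1). By OST (τ has finite mean in a bounded region), E[M_τ] = E[M_0] = X_0^2 − 0 = 3^2 = 9. Also E[M_τ] = E[X_τ^2] − E[τ]. The walk exits at 0 or 8, with P(hit 8 first) = 3/8, so E[X_τ^2] = 8^2 · 3/8 + 0 = 24. Thus E[τ] = E[X_τ^2] − E[M_τ] = 24 − 9 = 15 = 3(8 − 3) = 15.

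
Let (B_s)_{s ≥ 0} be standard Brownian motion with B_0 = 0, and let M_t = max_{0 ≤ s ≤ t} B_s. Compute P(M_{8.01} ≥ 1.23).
P(M_{8.01} ≥ 1.23) = 2·P(B_{8.01} ≥ 1.23) = 2(1 − Φ(1.23/√8.01)) ≈ 0.6639

By the reflection principle for Brownian motion, P(M_t ≥ a) = 2 · P(B_t ≥ a) for a ≥ 0. Since B_t ~ N(0, t), P(B_t ≥ 1.23) = 1 − Φ(1.23/√t) = 1 − Φ(1.23/√8.01) = 1 − Φ(0.4346). So
  P(M_{8.01} ≥ 1.23) = 2(1 − Φ(0.4346)) ≈ 0.6639.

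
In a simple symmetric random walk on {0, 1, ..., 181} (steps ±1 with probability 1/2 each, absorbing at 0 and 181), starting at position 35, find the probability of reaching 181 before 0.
P(hit 181 before 0) = 35/181

Let u_k = P(hit 181 before 0 | start at k). Then u_0 = 0, u_181 = 1, and u_k = u_{k-1}/2 + u_{k+1}/2 for 1 ≤ k ≤ 180. This harmonic recurrence is solved by u_k = k/181, giving u_35 = 35/181.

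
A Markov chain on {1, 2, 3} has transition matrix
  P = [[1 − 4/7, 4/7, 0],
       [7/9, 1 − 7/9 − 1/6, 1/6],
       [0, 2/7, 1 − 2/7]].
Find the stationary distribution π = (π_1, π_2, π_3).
π = (49/106, 18/53, 21/106)

This is a birth-death chain on three states, which satisfies detailed balance: π_1 · P_{12} = π_2 · P_{21} and π_2 · P_{23} = π_3 · P_{32}.
From π_1 · 4/7 = π_2 · 7/9: π_2/π_1 = (4/7)/(7/9) = 36/49.
From π_2 · 1/6 = π_3 · 2/7: π_3/π_2 = (1/6)/(2/7) = 7/12.
Take π_1 proportional to 1; then unnormalized π = (1, 36/49, 3/7). Normalize by dividing by the sum 106/49:
  π = (49/106, 18/53, 21/106).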